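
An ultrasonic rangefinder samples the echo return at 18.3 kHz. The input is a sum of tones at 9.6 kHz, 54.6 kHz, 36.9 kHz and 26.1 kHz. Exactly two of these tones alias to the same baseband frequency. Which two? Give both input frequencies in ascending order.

36.9 kHz, 54.6 kHz

fs/2 = 9.15 kHz.
9.6 kHz > fs/2 = 9.15 kHz, folds to fs − 9.6 kHz = 8.7 kHz.
54.6 kHz mod fs = 18 kHz.
18 kHz > fs/2 = 9.15 kHz, folds to fs − 18 kHz = 0.3 kHz.
36.9 kHz mod fs = 0.3 kHz.
0.3 kHz ≤ fs/2 = 9.15 kHz, appears at 0.3 kHz.
26.1 kHz mod fs = 7.8 kHz.
7.8 kHz ≤ fs/2 = 9.15 kHz, appears at 7.8 kHz.
36.9 kHz and 54.6 kHz both map to 0.3 kHz.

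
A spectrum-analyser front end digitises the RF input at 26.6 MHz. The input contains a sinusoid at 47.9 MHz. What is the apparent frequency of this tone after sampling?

47.9 MHz mod fs = 21.3 MHz.
21.3 MHz > fs/2 = 13.3 MHz, folds to fs − 21.3 MHz = 5.3 MHz.

5.3 MHz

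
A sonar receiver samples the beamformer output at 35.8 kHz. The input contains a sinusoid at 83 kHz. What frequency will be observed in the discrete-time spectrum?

11.4 kHz

83 kHz mod fs = 11.4 kHz.
11.4 kHz ≤ fs/2 = 17.9 kHz, appears at 11.4 kHz.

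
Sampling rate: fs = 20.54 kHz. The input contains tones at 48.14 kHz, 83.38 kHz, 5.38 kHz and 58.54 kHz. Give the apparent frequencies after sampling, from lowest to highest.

fs/2 = 10.27 kHz.
48.14 kHz mod fs = 7.06 kHz.
7.06 kHz ≤ fs/2 = 10.27 kHz, appears at 7.06 kHz.
83.38 kHz mod fs = 1.22 kHz.
1.22 kHz ≤ fs/2 = 10.27 kHz, appears at 1.22 kHz.
5.38 kHz ≤ fs/2 = 10.27 kHz, passes unchanged.
58.54 kHz mod fs = 17.46 kHz.
17.46 kHz > fs/2 = 10.27 kHz, folds to fs − 17.46 kHz = 3.08 kHz.
Distinct values: {1.22 kHz, 3.08 kHz, 5.38 kHz, 7.06 kHz}.

1.22 kHz, 3.08 kHz, 5.38 kHz, 7.06 kHz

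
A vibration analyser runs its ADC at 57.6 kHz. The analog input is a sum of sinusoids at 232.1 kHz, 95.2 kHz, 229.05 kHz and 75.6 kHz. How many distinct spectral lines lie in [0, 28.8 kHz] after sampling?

4

fs/2 = 28.8 kHz.
232.1 kHz mod fs = 1.7 kHz.
1.7 kHz ≤ fs/2 = 28.8 kHz, appears at 1.7 kHz.
95.2 kHz mod fs = 37.6 kHz.
37.6 kHz > fs/2 = 28.8 kHz, folds to fs − 37.6 kHz = 20 kHz.
229.05 kHz mod fs = 56.25 kHz.
56.25 kHz > fs/2 = 28.8 kHz, folds to fs − 56.25 kHz = 1.35 kHz.
75.6 kHz mod fs = 18 kHz.
18 kHz ≤ fs/2 = 28.8 kHz, appears at 18 kHz.
Distinct values: {1.35 kHz, 1.7 kHz, 18 kHz, 20 kHz} → 4.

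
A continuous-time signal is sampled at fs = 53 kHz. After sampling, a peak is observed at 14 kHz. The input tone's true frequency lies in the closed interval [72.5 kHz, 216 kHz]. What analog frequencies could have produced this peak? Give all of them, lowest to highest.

92 kHz, 120 kHz, 145 kHz, 173 kHz, 198 kHz

Frequencies that alias to 14 kHz are k·fs ± 14 kHz for integer k ≥ 0.
k=0: 14 kHz.
k=1: 39 kHz, 67 kHz.
k=2: 92 kHz, 120 kHz.
k=3: 145 kHz, 173 kHz.
k=4: 198 kHz, 226 kHz.
k=5: 251 kHz, 279 kHz.
Within [72.5 kHz, 216 kHz]: 92 kHz, 120 kHz, 145 kHz, 173 kHz, 198 kHz.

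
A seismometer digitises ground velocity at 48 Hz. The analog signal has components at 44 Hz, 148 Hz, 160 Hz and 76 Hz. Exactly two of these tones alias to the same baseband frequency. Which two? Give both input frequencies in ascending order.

44 Hz, 148 Hz

fs/2 = 24 Hz.
44 Hz > fs/2 = 24 Hz, folds to fs − 44 Hz = 4 Hz.
148 Hz mod fs = 4 Hz.
4 Hz ≤ fs/2 = 24 Hz, appears at 4 Hz.
160 Hz mod fs = 16 Hz.
16 Hz ≤ fs/2 = 24 Hz, appears at 16 Hz.
76 Hz mod fs = 28 Hz.
28 Hz > fs/2 = 24 Hz, folds to fs − 28 Hz = 20 Hz.
44 Hz and 148 Hz both map to 4 Hz.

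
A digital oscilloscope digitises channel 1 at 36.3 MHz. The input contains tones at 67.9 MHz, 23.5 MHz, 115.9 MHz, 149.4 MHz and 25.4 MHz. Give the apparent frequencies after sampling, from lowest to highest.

fs/2 = 18.15 MHz.
67.9 MHz mod fs = 31.6 MHz.
31.6 MHz > fs/2 = 18.15 MHz, folds to fs − 31.6 MHz = 4.7 MHz.
23.5 MHz > fs/2 = 18.15 MHz, folds to fs − 23.5 MHz = 12.8 MHz.
115.9 MHz mod fs = 7 MHz.
7 MHz ≤ fs/2 = 18.15 MHz, appears at 7 MHz.
149.4 MHz mod fs = 4.2 MHz.
4.2 MHz ≤ fs/2 = 18.15 MHz, appears at 4.2 MHz.
25.4 MHz > fs/2 = 18.15 MHz, folds to fs − 25.4 MHz = 10.9 MHz.
Distinct values: {4.2 MHz, 4.7 MHz, 7 MHz, 10.9 MHz, 12.8 MHz}.

4.2 MHz, 4.7 MHz, 7 MHz, 10.9 MHz, 12.8 MHz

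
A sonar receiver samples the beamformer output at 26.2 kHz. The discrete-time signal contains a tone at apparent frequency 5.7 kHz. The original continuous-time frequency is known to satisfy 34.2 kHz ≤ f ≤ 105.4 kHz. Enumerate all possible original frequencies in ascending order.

46.7 kHz, 58.1 kHz, 72.9 kHz, 84.3 kHz, 99.1 kHz

Frequencies that alias to 5.7 kHz are k·fs ± 5.7 kHz for integer k ≥ 0.
k=0: 5.7 kHz.
k=1: 20.5 kHz, 31.9 kHz.
k=2: 46.7 kHz, 58.1 kHz.
k=3: 72.9 kHz, 84.3 kHz.
k=4: 99.1 kHz, 110.5 kHz.
k=5: 125.3 kHz, 136.7 kHz.
Within [34.2 kHz, 105.4 kHz]: 46.7 kHz, 58.1 kHz, 72.9 kHz, 84.3 kHz, 99.1 kHz.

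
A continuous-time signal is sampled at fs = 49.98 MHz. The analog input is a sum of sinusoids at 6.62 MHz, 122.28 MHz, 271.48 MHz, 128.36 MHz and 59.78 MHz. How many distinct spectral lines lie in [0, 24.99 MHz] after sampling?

fs/2 = 24.99 MHz.
6.62 MHz ≤ fs/2 = 24.99 MHz, passes unchanged.
122.28 MHz mod fs = 22.32 MHz.
22.32 MHz ≤ fs/2 = 24.99 MHz, appears at 22.32 MHz.
271.48 MHz mod fs = 21.58 MHz.
21.58 MHz ≤ fs/2 = 24.99 MHz, appears at 21.58 MHz.
128.36 MHz mod fs = 28.4 MHz.
28.4 MHz > fs/2 = 24.99 MHz, folds to fs − 28.4 MHz = 21.58 MHz.
59.78 MHz mod fs = 9.8 MHz.
9.8 MHz ≤ fs/2 = 24.99 MHz, appears at 9.8 MHz.
Distinct values: {6.62 MHz, 9.8 MHz, 21.58 MHz, 22.32 MHz} → 4.

4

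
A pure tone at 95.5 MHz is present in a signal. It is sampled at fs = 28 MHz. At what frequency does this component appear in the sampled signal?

95.5 MHz mod fs = 11.5 MHz.
11.5 MHz ≤ fs/2 = 14 MHz, appears at 11.5 MHz.

11.5 MHz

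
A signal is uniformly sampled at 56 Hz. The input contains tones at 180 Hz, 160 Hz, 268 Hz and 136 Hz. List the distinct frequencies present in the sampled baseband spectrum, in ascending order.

fs/2 = 28 Hz.
180 Hz mod fs = 12 Hz.
12 Hz ≤ fs/2 = 28 Hz, appears at 12 Hz.
160 Hz mod fs = 48 Hz.
48 Hz > fs/2 = 28 Hz, folds to fs − 48 Hz = 8 Hz.
268 Hz mod fs = 44 Hz.
44 Hz > fs/2 = 28 Hz, folds to fs − 44 Hz = 12 Hz.
136 Hz mod fs = 24 Hz.
24 Hz ≤ fs/2 = 28 Hz, appears at 24 Hz.
Distinct values: {8 Hz, 12 Hz, 24 Hz}.

8 Hz, 12 Hz, 24 Hz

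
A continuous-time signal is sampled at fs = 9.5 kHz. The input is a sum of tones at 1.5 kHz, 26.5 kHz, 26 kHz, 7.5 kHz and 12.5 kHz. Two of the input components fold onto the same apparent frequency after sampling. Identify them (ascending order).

fs/2 = 4.75 kHz.
1.5 kHz ≤ fs/2 = 4.75 kHz, passes unchanged.
26.5 kHz mod fs = 7.5 kHz.
7.5 kHz > fs/2 = 4.75 kHz, folds to fs − 7.5 kHz = 2 kHz.
26 kHz mod fs = 7 kHz.
7 kHz > fs/2 = 4.75 kHz, folds to fs − 7 kHz = 2.5 kHz.
7.5 kHz > fs/2 = 4.75 kHz, folds to fs − 7.5 kHz = 2 kHz.
12.5 kHz mod fs = 3 kHz.
3 kHz ≤ fs/2 = 4.75 kHz, appears at 3 kHz.
7.5 kHz and 26.5 kHz both map to 2 kHz.

7.5 kHz, 26.5 kHz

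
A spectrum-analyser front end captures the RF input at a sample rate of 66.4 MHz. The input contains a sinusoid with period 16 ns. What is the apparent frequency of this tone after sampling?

3.9 MHz

T = 16 ns → f = 1/T = 62.5 MHz.
62.5 MHz > fs/2 = 33.2 MHz, folds to fs − 62.5 MHz = 3.9 MHz.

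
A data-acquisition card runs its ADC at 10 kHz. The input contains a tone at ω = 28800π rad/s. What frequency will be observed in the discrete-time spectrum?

4.4 kHz

ω = 28800π rad/s → f = ω/(2π) = 14400 Hz = 14.4 kHz.
14.4 kHz mod fs = 4.4 kHz.
4.4 kHz ≤ fs/2 = 5 kHz, appears at 4.4 kHz.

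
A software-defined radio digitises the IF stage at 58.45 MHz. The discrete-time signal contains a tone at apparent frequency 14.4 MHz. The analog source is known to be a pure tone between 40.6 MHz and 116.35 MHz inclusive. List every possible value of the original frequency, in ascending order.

Frequencies that alias to 14.4 MHz are k·fs ± 14.4 MHz for integer k ≥ 0.
k=0: 14.4 MHz.
k=1: 44.05 MHz, 72.85 MHz.
k=2: 102.5 MHz, 131.3 MHz.
k=3: 160.95 MHz, 189.75 MHz.
Within [40.6 MHz, 116.35 MHz]: 44.05 MHz, 72.85 MHz, 102.5 MHz.

44.05 MHz, 72.85 MHz, 102.5 MHz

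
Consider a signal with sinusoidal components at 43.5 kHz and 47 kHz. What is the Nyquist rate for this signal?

94 kHz

Highest-frequency component: 47 kHz.
Nyquist rate = 2 × 47 kHz = 94 kHz.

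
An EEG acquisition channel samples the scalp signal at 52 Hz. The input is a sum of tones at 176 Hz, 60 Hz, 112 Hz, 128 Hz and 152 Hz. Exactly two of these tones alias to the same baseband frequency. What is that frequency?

8 Hz

fs/2 = 26 Hz.
176 Hz mod fs = 20 Hz.
20 Hz ≤ fs/2 = 26 Hz, appears at 20 Hz.
60 Hz mod fs = 8 Hz.
8 Hz ≤ fs/2 = 26 Hz, appears at 8 Hz.
112 Hz mod fs = 8 Hz.
8 Hz ≤ fs/2 = 26 Hz, appears at 8 Hz.
128 Hz mod fs = 24 Hz.
24 Hz ≤ fs/2 = 26 Hz, appears at 24 Hz.
152 Hz mod fs = 48 Hz.
48 Hz > fs/2 = 26 Hz, folds to fs − 48 Hz = 4 Hz.
60 Hz and 112 Hz both map to 8 Hz.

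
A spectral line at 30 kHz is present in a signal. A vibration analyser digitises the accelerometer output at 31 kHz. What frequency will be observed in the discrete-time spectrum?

1 kHz

30 kHz > fs/2 = 15.5 kHz, folds to fs − 30 kHz = 1 kHz.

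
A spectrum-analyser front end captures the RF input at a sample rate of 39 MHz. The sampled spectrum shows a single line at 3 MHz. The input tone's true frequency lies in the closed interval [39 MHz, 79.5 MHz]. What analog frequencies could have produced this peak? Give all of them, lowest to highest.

42 MHz, 75 MHz

Frequencies that alias to 3 MHz are k·fs ± 3 MHz for integer k ≥ 0.
k=0: 3 MHz.
k=1: 36 MHz, 42 MHz.
k=2: 75 MHz, 81 MHz.
k=3: 114 MHz, 120 MHz.
Within [39 MHz, 79.5 MHz]: 42 MHz, 75 MHz.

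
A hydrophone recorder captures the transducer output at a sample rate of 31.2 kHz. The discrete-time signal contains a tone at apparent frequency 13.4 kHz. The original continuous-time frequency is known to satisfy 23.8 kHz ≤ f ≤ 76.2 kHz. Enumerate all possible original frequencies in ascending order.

Frequencies that alias to 13.4 kHz are k·fs ± 13.4 kHz for integer k ≥ 0.
k=0: 13.4 kHz.
k=1: 17.8 kHz, 44.6 kHz.
k=2: 49 kHz, 75.8 kHz.
k=3: 80.2 kHz, 107 kHz.
Within [23.8 kHz, 76.2 kHz]: 44.6 kHz, 49 kHz, 75.8 kHz.

44.6 kHz, 49 kHz, 75.8 kHz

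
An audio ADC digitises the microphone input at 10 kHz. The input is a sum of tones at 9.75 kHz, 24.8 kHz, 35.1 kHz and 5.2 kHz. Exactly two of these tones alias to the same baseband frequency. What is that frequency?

fs/2 = 5 kHz.
9.75 kHz > fs/2 = 5 kHz, folds to fs − 9.75 kHz = 0.25 kHz.
24.8 kHz mod fs = 4.8 kHz.
4.8 kHz ≤ fs/2 = 5 kHz, appears at 4.8 kHz.
35.1 kHz mod fs = 5.1 kHz.
5.1 kHz > fs/2 = 5 kHz, folds to fs − 5.1 kHz = 4.9 kHz.
5.2 kHz > fs/2 = 5 kHz, folds to fs − 5.2 kHz = 4.8 kHz.
5.2 kHz and 24.8 kHz both map to 4.8 kHz.

4.8 kHz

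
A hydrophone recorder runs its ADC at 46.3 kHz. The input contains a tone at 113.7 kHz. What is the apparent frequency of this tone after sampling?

21.1 kHz

113.7 kHz mod fs = 21.1 kHz.
21.1 kHz ≤ fs/2 = 23.15 kHz, appears at 21.1 kHz.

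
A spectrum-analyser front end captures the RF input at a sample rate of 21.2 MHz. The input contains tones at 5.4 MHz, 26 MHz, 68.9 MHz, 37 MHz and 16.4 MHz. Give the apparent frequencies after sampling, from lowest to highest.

4.8 MHz, 5.3 MHz, 5.4 MHz

fs/2 = 10.6 MHz.
5.4 MHz ≤ fs/2 = 10.6 MHz, passes unchanged.
26 MHz mod fs = 4.8 MHz.
4.8 MHz ≤ fs/2 = 10.6 MHz, appears at 4.8 MHz.
68.9 MHz mod fs = 5.3 MHz.
5.3 MHz ≤ fs/2 = 10.6 MHz, appears at 5.3 MHz.
37 MHz mod fs = 15.8 MHz.
15.8 MHz > fs/2 = 10.6 MHz, folds to fs − 15.8 MHz = 5.4 MHz.
16.4 MHz > fs/2 = 10.6 MHz, folds to fs − 16.4 MHz = 4.8 MHz.
Distinct values: {4.8 MHz, 5.3 MHz, 5.4 MHz}.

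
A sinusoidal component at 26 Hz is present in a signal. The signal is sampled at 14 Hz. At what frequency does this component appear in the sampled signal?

2 Hz

26 Hz mod fs = 12 Hz.
12 Hz > fs/2 = 7 Hz, folds to fs − 12 Hz = 2 Hz.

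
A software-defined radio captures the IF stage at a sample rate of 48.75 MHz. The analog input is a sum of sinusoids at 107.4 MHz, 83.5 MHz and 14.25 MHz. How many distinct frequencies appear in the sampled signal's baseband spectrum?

3

fs/2 = 24.375 MHz.
107.4 MHz mod fs = 9.9 MHz.
9.9 MHz ≤ fs/2 = 24.375 MHz, appears at 9.9 MHz.
83.5 MHz mod fs = 34.75 MHz.
34.75 MHz > fs/2 = 24.375 MHz, folds to fs − 34.75 MHz = 14 MHz.
14.25 MHz ≤ fs/2 = 24.375 MHz, passes unchanged.
Distinct values: {9.9 MHz, 14 MHz, 14.25 MHz} → 3.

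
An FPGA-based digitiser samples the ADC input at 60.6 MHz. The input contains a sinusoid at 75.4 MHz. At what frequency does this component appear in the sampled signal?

75.4 MHz mod fs = 14.8 MHz.
14.8 MHz ≤ fs/2 = 30.3 MHz, appears at 14.8 MHz.

14.8 MHz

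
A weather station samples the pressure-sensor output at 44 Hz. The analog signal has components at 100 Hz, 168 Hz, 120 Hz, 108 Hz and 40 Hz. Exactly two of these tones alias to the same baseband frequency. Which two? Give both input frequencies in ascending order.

fs/2 = 22 Hz.
100 Hz mod fs = 12 Hz.
12 Hz ≤ fs/2 = 22 Hz, appears at 12 Hz.
168 Hz mod fs = 36 Hz.
36 Hz > fs/2 = 22 Hz, folds to fs − 36 Hz = 8 Hz.
120 Hz mod fs = 32 Hz.
32 Hz > fs/2 = 22 Hz, folds to fs − 32 Hz = 12 Hz.
108 Hz mod fs = 20 Hz.
20 Hz ≤ fs/2 = 22 Hz, appears at 20 Hz.
40 Hz > fs/2 = 22 Hz, folds to fs − 40 Hz = 4 Hz.
100 Hz and 120 Hz both map to 12 Hz.

100 Hz, 120 Hz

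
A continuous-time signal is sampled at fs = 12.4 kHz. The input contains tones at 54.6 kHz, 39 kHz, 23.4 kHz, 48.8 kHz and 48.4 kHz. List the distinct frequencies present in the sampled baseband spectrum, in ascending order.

0.8 kHz, 1.2 kHz, 1.4 kHz, 1.8 kHz, 5 kHz

fs/2 = 6.2 kHz.
54.6 kHz mod fs = 5 kHz.
5 kHz ≤ fs/2 = 6.2 kHz, appears at 5 kHz.
39 kHz mod fs = 1.8 kHz.
1.8 kHz ≤ fs/2 = 6.2 kHz, appears at 1.8 kHz.
23.4 kHz mod fs = 11 kHz.
11 kHz > fs/2 = 6.2 kHz, folds to fs − 11 kHz = 1.4 kHz.
48.8 kHz mod fs = 11.6 kHz.
11.6 kHz > fs/2 = 6.2 kHz, folds to fs − 11.6 kHz = 0.8 kHz.
48.4 kHz mod fs = 11.2 kHz.
11.2 kHz > fs/2 = 6.2 kHz, folds to fs − 11.2 kHz = 1.2 kHz.
Distinct values: {0.8 kHz, 1.2 kHz, 1.4 kHz, 1.8 kHz, 5 kHz}.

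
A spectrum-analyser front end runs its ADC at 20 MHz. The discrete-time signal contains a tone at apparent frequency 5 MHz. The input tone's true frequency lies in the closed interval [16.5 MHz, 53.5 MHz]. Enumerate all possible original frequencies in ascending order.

25 MHz, 35 MHz, 45 MHz

Frequencies that alias to 5 MHz are k·fs ± 5 MHz for integer k ≥ 0.
k=0: 5 MHz.
k=1: 15 MHz, 25 MHz.
k=2: 35 MHz, 45 MHz.
k=3: 55 MHz, 65 MHz.
Within [16.5 MHz, 53.5 MHz]: 25 MHz, 35 MHz, 45 MHz.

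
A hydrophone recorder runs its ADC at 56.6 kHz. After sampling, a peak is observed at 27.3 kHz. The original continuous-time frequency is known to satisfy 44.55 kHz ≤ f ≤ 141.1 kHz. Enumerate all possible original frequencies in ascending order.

83.9 kHz, 85.9 kHz, 140.5 kHz

Frequencies that alias to 27.3 kHz are k·fs ± 27.3 kHz for integer k ≥ 0.
k=0: 27.3 kHz.
k=1: 29.3 kHz, 83.9 kHz.
k=2: 85.9 kHz, 140.5 kHz.
k=3: 142.5 kHz, 197.1 kHz.
Within [44.55 kHz, 141.1 kHz]: 83.9 kHz, 85.9 kHz, 140.5 kHz.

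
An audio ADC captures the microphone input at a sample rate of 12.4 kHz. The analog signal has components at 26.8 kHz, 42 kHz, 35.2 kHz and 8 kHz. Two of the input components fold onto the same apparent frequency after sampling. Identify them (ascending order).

fs/2 = 6.2 kHz.
26.8 kHz mod fs = 2 kHz.
2 kHz ≤ fs/2 = 6.2 kHz, appears at 2 kHz.
42 kHz mod fs = 4.8 kHz.
4.8 kHz ≤ fs/2 = 6.2 kHz, appears at 4.8 kHz.
35.2 kHz mod fs = 10.4 kHz.
10.4 kHz > fs/2 = 6.2 kHz, folds to fs − 10.4 kHz = 2 kHz.
8 kHz > fs/2 = 6.2 kHz, folds to fs − 8 kHz = 4.4 kHz.
26.8 kHz and 35.2 kHz both map to 2 kHz.

26.8 kHz, 35.2 kHz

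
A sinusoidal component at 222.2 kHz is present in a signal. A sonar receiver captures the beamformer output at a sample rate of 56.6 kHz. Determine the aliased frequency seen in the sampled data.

4.2 kHz

222.2 kHz mod fs = 52.4 kHz.
52.4 kHz > fs/2 = 28.3 kHz, folds to fs − 52.4 kHz = 4.2 kHz.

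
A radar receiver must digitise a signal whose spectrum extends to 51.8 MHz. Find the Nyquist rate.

Nyquist rate = 2 × 51.8 MHz = 103.6 MHz.

103.6 MHz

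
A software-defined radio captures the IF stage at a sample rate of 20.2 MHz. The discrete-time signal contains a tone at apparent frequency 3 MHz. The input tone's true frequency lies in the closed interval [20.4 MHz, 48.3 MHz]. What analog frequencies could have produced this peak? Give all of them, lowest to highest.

23.2 MHz, 37.4 MHz, 43.4 MHz

Frequencies that alias to 3 MHz are k·fs ± 3 MHz for integer k ≥ 0.
k=0: 3 MHz.
k=1: 17.2 MHz, 23.2 MHz.
k=2: 37.4 MHz, 43.4 MHz.
k=3: 57.6 MHz, 63.6 MHz.
Within [20.4 MHz, 48.3 MHz]: 23.2 MHz, 37.4 MHz, 43.4 MHz.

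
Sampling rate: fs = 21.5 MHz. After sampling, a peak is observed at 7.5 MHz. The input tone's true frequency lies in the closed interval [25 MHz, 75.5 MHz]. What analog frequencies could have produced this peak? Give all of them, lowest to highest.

Frequencies that alias to 7.5 MHz are k·fs ± 7.5 MHz for integer k ≥ 0.
k=0: 7.5 MHz.
k=1: 14 MHz, 29 MHz.
k=2: 35.5 MHz, 50.5 MHz.
k=3: 57 MHz, 72 MHz.
k=4: 78.5 MHz, 93.5 MHz.
Within [25 MHz, 75.5 MHz]: 29 MHz, 35.5 MHz, 50.5 MHz, 57 MHz, 72 MHz.

29 MHz, 35.5 MHz, 50.5 MHz, 57 MHz, 72 MHz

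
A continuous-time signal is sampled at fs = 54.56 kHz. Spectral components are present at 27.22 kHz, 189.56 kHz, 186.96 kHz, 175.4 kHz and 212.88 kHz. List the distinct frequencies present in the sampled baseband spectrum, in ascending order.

5.36 kHz, 11.72 kHz, 23.28 kHz, 25.88 kHz, 27.22 kHz

fs/2 = 27.28 kHz.
27.22 kHz ≤ fs/2 = 27.28 kHz, passes unchanged.
189.56 kHz mod fs = 25.88 kHz.
25.88 kHz ≤ fs/2 = 27.28 kHz, appears at 25.88 kHz.
186.96 kHz mod fs = 23.28 kHz.
23.28 kHz ≤ fs/2 = 27.28 kHz, appears at 23.28 kHz.
175.4 kHz mod fs = 11.72 kHz.
11.72 kHz ≤ fs/2 = 27.28 kHz, appears at 11.72 kHz.
212.88 kHz mod fs = 49.2 kHz.
49.2 kHz > fs/2 = 27.28 kHz, folds to fs − 49.2 kHz = 5.36 kHz.
Distinct values: {5.36 kHz, 11.72 kHz, 23.28 kHz, 25.88 kHz, 27.22 kHz}.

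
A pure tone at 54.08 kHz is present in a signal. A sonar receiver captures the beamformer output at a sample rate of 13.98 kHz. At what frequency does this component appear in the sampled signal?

54.08 kHz mod fs = 12.14 kHz.
12.14 kHz > fs/2 = 6.99 kHz, folds to fs − 12.14 kHz = 1.84 kHz.

1.84 kHz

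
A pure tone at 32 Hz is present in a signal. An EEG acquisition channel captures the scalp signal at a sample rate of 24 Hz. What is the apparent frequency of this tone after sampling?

32 Hz mod fs = 8 Hz.
8 Hz ≤ fs/2 = 12 Hz, appears at 8 Hz.

8 Hz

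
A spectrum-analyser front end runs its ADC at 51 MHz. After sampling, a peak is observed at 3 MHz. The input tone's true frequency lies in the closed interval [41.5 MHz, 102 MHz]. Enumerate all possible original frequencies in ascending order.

Frequencies that alias to 3 MHz are k·fs ± 3 MHz for integer k ≥ 0.
k=0: 3 MHz.
k=1: 48 MHz, 54 MHz.
k=2: 99 MHz, 105 MHz.
k=3: 150 MHz, 156 MHz.
Within [41.5 MHz, 102 MHz]: 48 MHz, 54 MHz, 99 MHz.

48 MHz, 54 MHz, 99 MHz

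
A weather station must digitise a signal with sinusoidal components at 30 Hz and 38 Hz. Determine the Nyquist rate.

76 Hz

Highest-frequency component: 38 Hz.
Nyquist rate = 2 × 38 Hz = 76 Hz.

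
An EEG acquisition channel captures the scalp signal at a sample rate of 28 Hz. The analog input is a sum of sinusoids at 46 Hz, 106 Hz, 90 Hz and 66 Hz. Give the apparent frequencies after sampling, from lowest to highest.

6 Hz, 10 Hz

fs/2 = 14 Hz.
46 Hz mod fs = 18 Hz.
18 Hz > fs/2 = 14 Hz, folds to fs − 18 Hz = 10 Hz.
106 Hz mod fs = 22 Hz.
22 Hz > fs/2 = 14 Hz, folds to fs − 22 Hz = 6 Hz.
90 Hz mod fs = 6 Hz.
6 Hz ≤ fs/2 = 14 Hz, appears at 6 Hz.
66 Hz mod fs = 10 Hz.
10 Hz ≤ fs/2 = 14 Hz, appears at 10 Hz.
Distinct values: {6 Hz, 10 Hz}.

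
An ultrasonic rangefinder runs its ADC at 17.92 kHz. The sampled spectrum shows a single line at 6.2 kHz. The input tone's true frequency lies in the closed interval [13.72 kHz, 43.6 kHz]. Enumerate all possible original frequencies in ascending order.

Frequencies that alias to 6.2 kHz are k·fs ± 6.2 kHz for integer k ≥ 0.
k=0: 6.2 kHz.
k=1: 11.72 kHz, 24.12 kHz.
k=2: 29.64 kHz, 42.04 kHz.
k=3: 47.56 kHz, 59.96 kHz.
Within [13.72 kHz, 43.6 kHz]: 24.12 kHz, 29.64 kHz, 42.04 kHz.

24.12 kHz, 29.64 kHz, 42.04 kHz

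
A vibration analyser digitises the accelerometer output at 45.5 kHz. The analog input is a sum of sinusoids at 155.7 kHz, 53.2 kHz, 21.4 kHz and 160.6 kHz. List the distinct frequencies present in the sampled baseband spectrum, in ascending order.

7.7 kHz, 19.2 kHz, 21.4 kHz

fs/2 = 22.75 kHz.
155.7 kHz mod fs = 19.2 kHz.
19.2 kHz ≤ fs/2 = 22.75 kHz, appears at 19.2 kHz.
53.2 kHz mod fs = 7.7 kHz.
7.7 kHz ≤ fs/2 = 22.75 kHz, appears at 7.7 kHz.
21.4 kHz ≤ fs/2 = 22.75 kHz, passes unchanged.
160.6 kHz mod fs = 24.1 kHz.
24.1 kHz > fs/2 = 22.75 kHz, folds to fs − 24.1 kHz = 21.4 kHz.
Distinct values: {7.7 kHz, 19.2 kHz, 21.4 kHz}.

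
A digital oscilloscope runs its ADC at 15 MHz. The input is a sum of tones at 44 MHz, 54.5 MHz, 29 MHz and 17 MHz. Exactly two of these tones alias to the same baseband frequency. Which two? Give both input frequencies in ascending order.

29 MHz, 44 MHz

fs/2 = 7.5 MHz.
44 MHz mod fs = 14 MHz.
14 MHz > fs/2 = 7.5 MHz, folds to fs − 14 MHz = 1 MHz.
54.5 MHz mod fs = 9.5 MHz.
9.5 MHz > fs/2 = 7.5 MHz, folds to fs − 9.5 MHz = 5.5 MHz.
29 MHz mod fs = 14 MHz.
14 MHz > fs/2 = 7.5 MHz, folds to fs − 14 MHz = 1 MHz.
17 MHz mod fs = 2 MHz.
2 MHz ≤ fs/2 = 7.5 MHz, appears at 2 MHz.
29 MHz and 44 MHz both map to 1 MHz.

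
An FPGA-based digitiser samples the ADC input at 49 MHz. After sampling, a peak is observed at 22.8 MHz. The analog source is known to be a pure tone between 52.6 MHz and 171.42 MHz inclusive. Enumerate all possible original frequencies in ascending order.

Frequencies that alias to 22.8 MHz are k·fs ± 22.8 MHz for integer k ≥ 0.
k=0: 22.8 MHz.
k=1: 26.2 MHz, 71.8 MHz.
k=2: 75.2 MHz, 120.8 MHz.
k=3: 124.2 MHz, 169.8 MHz.
k=4: 173.2 MHz, 218.8 MHz.
Within [52.6 MHz, 171.42 MHz]: 71.8 MHz, 75.2 MHz, 120.8 MHz, 124.2 MHz, 169.8 MHz.

71.8 MHz, 75.2 MHz, 120.8 MHz, 124.2 MHz, 169.8 MHz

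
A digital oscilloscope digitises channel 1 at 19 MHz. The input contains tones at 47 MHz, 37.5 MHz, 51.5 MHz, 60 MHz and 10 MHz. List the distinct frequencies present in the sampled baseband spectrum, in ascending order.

fs/2 = 9.5 MHz.
47 MHz mod fs = 9 MHz.
9 MHz ≤ fs/2 = 9.5 MHz, appears at 9 MHz.
37.5 MHz mod fs = 18.5 MHz.
18.5 MHz > fs/2 = 9.5 MHz, folds to fs − 18.5 MHz = 0.5 MHz.
51.5 MHz mod fs = 13.5 MHz.
13.5 MHz > fs/2 = 9.5 MHz, folds to fs − 13.5 MHz = 5.5 MHz.
60 MHz mod fs = 3 MHz.
3 MHz ≤ fs/2 = 9.5 MHz, appears at 3 MHz.
10 MHz > fs/2 = 9.5 MHz, folds to fs − 10 MHz = 9 MHz.
Distinct values: {0.5 MHz, 3 MHz, 5.5 MHz, 9 MHz}.

0.5 MHz, 3 MHz, 5.5 MHz, 9 MHz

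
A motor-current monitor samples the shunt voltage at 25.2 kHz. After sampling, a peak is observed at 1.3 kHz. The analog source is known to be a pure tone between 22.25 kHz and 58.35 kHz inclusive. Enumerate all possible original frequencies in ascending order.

23.9 kHz, 26.5 kHz, 49.1 kHz, 51.7 kHz

Frequencies that alias to 1.3 kHz are k·fs ± 1.3 kHz for integer k ≥ 0.
k=0: 1.3 kHz.
k=1: 23.9 kHz, 26.5 kHz.
k=2: 49.1 kHz, 51.7 kHz.
k=3: 74.3 kHz, 76.9 kHz.
Within [22.25 kHz, 58.35 kHz]: 23.9 kHz, 26.5 kHz, 49.1 kHz, 51.7 kHz.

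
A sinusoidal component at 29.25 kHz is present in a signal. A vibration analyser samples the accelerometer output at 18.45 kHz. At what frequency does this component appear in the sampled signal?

7.65 kHz

29.25 kHz mod fs = 10.8 kHz.
10.8 kHz > fs/2 = 9.225 kHz, folds to fs − 10.8 kHz = 7.65 kHz.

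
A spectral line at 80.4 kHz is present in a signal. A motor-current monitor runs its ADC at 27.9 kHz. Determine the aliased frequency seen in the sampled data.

80.4 kHz mod fs = 24.6 kHz.
24.6 kHz > fs/2 = 13.95 kHz, folds to fs − 24.6 kHz = 3.3 kHz.

3.3 kHz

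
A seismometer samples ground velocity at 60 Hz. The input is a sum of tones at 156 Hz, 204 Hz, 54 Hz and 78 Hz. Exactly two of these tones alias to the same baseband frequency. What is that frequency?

24 Hz

fs/2 = 30 Hz.
156 Hz mod fs = 36 Hz.
36 Hz > fs/2 = 30 Hz, folds to fs − 36 Hz = 24 Hz.
204 Hz mod fs = 24 Hz.
24 Hz ≤ fs/2 = 30 Hz, appears at 24 Hz.
54 Hz > fs/2 = 30 Hz, folds to fs − 54 Hz = 6 Hz.
78 Hz mod fs = 18 Hz.
18 Hz ≤ fs/2 = 30 Hz, appears at 18 Hz.
156 Hz and 204 Hz both map to 24 Hz.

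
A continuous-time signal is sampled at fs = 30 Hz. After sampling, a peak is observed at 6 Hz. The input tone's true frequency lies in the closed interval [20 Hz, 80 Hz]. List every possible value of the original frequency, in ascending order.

Frequencies that alias to 6 Hz are k·fs ± 6 Hz for integer k ≥ 0.
k=0: 6 Hz.
k=1: 24 Hz, 36 Hz.
k=2: 54 Hz, 66 Hz.
k=3: 84 Hz, 96 Hz.
Within [20 Hz, 80 Hz]: 24 Hz, 36 Hz, 54 Hz, 66 Hz.

24 Hz, 36 Hz, 54 Hz, 66 Hz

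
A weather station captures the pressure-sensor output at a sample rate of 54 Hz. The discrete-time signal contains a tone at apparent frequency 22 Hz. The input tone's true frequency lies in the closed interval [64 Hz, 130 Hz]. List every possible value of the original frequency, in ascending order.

Frequencies that alias to 22 Hz are k·fs ± 22 Hz for integer k ≥ 0.
k=0: 22 Hz.
k=1: 32 Hz, 76 Hz.
k=2: 86 Hz, 130 Hz.
k=3: 140 Hz, 184 Hz.
Within [64 Hz, 130 Hz]: 76 Hz, 86 Hz, 130 Hz.

76 Hz, 86 Hz, 130 Hz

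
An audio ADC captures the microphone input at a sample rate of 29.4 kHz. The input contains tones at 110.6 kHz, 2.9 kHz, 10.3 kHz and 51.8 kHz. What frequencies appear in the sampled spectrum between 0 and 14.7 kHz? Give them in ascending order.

fs/2 = 14.7 kHz.
110.6 kHz mod fs = 22.4 kHz.
22.4 kHz > fs/2 = 14.7 kHz, folds to fs − 22.4 kHz = 7 kHz.
2.9 kHz ≤ fs/2 = 14.7 kHz, passes unchanged.
10.3 kHz ≤ fs/2 = 14.7 kHz, passes unchanged.
51.8 kHz mod fs = 22.4 kHz.
22.4 kHz > fs/2 = 14.7 kHz, folds to fs − 22.4 kHz = 7 kHz.
Distinct values: {2.9 kHz, 7 kHz, 10.3 kHz}.

2.9 kHz, 7 kHz, 10.3 kHz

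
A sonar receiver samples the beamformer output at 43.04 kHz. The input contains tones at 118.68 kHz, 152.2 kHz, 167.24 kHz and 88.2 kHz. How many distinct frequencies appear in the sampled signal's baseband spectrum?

4

fs/2 = 21.52 kHz.
118.68 kHz mod fs = 32.6 kHz.
32.6 kHz > fs/2 = 21.52 kHz, folds to fs − 32.6 kHz = 10.44 kHz.
152.2 kHz mod fs = 23.08 kHz.
23.08 kHz > fs/2 = 21.52 kHz, folds to fs − 23.08 kHz = 19.96 kHz.
167.24 kHz mod fs = 38.12 kHz.
38.12 kHz > fs/2 = 21.52 kHz, folds to fs − 38.12 kHz = 4.92 kHz.
88.2 kHz mod fs = 2.12 kHz.
2.12 kHz ≤ fs/2 = 21.52 kHz, appears at 2.12 kHz.
Distinct values: {2.12 kHz, 4.92 kHz, 10.44 kHz, 19.96 kHz} → 4.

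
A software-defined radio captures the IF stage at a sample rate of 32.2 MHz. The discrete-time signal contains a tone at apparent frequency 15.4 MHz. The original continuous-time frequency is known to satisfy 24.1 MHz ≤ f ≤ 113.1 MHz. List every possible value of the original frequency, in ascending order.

47.6 MHz, 49 MHz, 79.8 MHz, 81.2 MHz, 112 MHz

Frequencies that alias to 15.4 MHz are k·fs ± 15.4 MHz for integer k ≥ 0.
k=0: 15.4 MHz.
k=1: 16.8 MHz, 47.6 MHz.
k=2: 49 MHz, 79.8 MHz.
k=3: 81.2 MHz, 112 MHz.
k=4: 113.4 MHz, 144.2 MHz.
Within [24.1 MHz, 113.1 MHz]: 47.6 MHz, 49 MHz, 79.8 MHz, 81.2 MHz, 112 MHz.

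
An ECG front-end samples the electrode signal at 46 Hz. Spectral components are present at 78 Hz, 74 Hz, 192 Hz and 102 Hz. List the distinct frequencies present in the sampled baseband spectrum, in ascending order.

fs/2 = 23 Hz.
78 Hz mod fs = 32 Hz.
32 Hz > fs/2 = 23 Hz, folds to fs − 32 Hz = 14 Hz.
74 Hz mod fs = 28 Hz.
28 Hz > fs/2 = 23 Hz, folds to fs − 28 Hz = 18 Hz.
192 Hz mod fs = 8 Hz.
8 Hz ≤ fs/2 = 23 Hz, appears at 8 Hz.
102 Hz mod fs = 10 Hz.
10 Hz ≤ fs/2 = 23 Hz, appears at 10 Hz.
Distinct values: {8 Hz, 10 Hz, 14 Hz, 18 Hz}.

8 Hz, 10 Hz, 14 Hz, 18 Hz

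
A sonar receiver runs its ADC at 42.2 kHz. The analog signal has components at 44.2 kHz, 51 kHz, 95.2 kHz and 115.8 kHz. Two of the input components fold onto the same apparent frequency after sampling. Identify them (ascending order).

95.2 kHz, 115.8 kHz

fs/2 = 21.1 kHz.
44.2 kHz mod fs = 2 kHz.
2 kHz ≤ fs/2 = 21.1 kHz, appears at 2 kHz.
51 kHz mod fs = 8.8 kHz.
8.8 kHz ≤ fs/2 = 21.1 kHz, appears at 8.8 kHz.
95.2 kHz mod fs = 10.8 kHz.
10.8 kHz ≤ fs/2 = 21.1 kHz, appears at 10.8 kHz.
115.8 kHz mod fs = 31.4 kHz.
31.4 kHz > fs/2 = 21.1 kHz, folds to fs − 31.4 kHz = 10.8 kHz.
95.2 kHz and 115.8 kHz both map to 10.8 kHz.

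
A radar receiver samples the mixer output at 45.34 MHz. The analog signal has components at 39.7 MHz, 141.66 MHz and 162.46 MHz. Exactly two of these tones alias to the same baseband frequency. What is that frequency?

5.64 MHz

fs/2 = 22.67 MHz.
39.7 MHz > fs/2 = 22.67 MHz, folds to fs − 39.7 MHz = 5.64 MHz.
141.66 MHz mod fs = 5.64 MHz.
5.64 MHz ≤ fs/2 = 22.67 MHz, appears at 5.64 MHz.
162.46 MHz mod fs = 26.44 MHz.
26.44 MHz > fs/2 = 22.67 MHz, folds to fs − 26.44 MHz = 18.9 MHz.
39.7 MHz and 141.66 MHz both map to 5.64 MHz.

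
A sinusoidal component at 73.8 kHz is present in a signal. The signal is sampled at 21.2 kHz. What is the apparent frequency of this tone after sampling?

73.8 kHz mod fs = 10.2 kHz.
10.2 kHz ≤ fs/2 = 10.6 kHz, appears at 10.2 kHz.

10.2 kHz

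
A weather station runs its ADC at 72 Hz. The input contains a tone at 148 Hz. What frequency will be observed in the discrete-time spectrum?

4 Hz

148 Hz mod fs = 4 Hz.
4 Hz ≤ fs/2 = 36 Hz, appears at 4 Hz.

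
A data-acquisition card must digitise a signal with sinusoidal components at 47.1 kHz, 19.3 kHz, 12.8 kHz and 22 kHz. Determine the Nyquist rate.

Highest-frequency component: 47.1 kHz.
Nyquist rate = 2 × 47.1 kHz = 94.2 kHz.

94.2 kHz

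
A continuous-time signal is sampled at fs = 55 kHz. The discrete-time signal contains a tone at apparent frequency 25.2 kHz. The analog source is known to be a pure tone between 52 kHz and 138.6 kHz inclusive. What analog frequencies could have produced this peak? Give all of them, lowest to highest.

80.2 kHz, 84.8 kHz, 135.2 kHz

Frequencies that alias to 25.2 kHz are k·fs ± 25.2 kHz for integer k ≥ 0.
k=0: 25.2 kHz.
k=1: 29.8 kHz, 80.2 kHz.
k=2: 84.8 kHz, 135.2 kHz.
k=3: 139.8 kHz, 190.2 kHz.
Within [52 kHz, 138.6 kHz]: 80.2 kHz, 84.8 kHz, 135.2 kHz.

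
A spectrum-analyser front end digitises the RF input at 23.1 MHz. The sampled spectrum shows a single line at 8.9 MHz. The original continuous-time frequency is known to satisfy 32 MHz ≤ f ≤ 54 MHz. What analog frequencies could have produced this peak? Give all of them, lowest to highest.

32 MHz, 37.3 MHz

Frequencies that alias to 8.9 MHz are k·fs ± 8.9 MHz for integer k ≥ 0.
k=0: 8.9 MHz.
k=1: 14.2 MHz, 32 MHz.
k=2: 37.3 MHz, 55.1 MHz.
k=3: 60.4 MHz, 78.2 MHz.
Within [32 MHz, 54 MHz]: 32 MHz, 37.3 MHz.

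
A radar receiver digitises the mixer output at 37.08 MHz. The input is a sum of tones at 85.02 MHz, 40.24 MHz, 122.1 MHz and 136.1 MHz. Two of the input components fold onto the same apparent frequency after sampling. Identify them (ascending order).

85.02 MHz, 122.1 MHz

fs/2 = 18.54 MHz.
85.02 MHz mod fs = 10.86 MHz.
10.86 MHz ≤ fs/2 = 18.54 MHz, appears at 10.86 MHz.
40.24 MHz mod fs = 3.16 MHz.
3.16 MHz ≤ fs/2 = 18.54 MHz, appears at 3.16 MHz.
122.1 MHz mod fs = 10.86 MHz.
10.86 MHz ≤ fs/2 = 18.54 MHz, appears at 10.86 MHz.
136.1 MHz mod fs = 24.86 MHz.
24.86 MHz > fs/2 = 18.54 MHz, folds to fs − 24.86 MHz = 12.22 MHz.
85.02 MHz and 122.1 MHz both map to 10.86 MHz.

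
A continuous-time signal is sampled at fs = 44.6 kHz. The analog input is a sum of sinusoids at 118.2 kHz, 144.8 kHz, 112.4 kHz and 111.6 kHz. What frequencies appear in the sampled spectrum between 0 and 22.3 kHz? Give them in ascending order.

11 kHz, 15.6 kHz, 21.4 kHz, 22.2 kHz

fs/2 = 22.3 kHz.
118.2 kHz mod fs = 29 kHz.
29 kHz > fs/2 = 22.3 kHz, folds to fs − 29 kHz = 15.6 kHz.
144.8 kHz mod fs = 11 kHz.
11 kHz ≤ fs/2 = 22.3 kHz, appears at 11 kHz.
112.4 kHz mod fs = 23.2 kHz.
23.2 kHz > fs/2 = 22.3 kHz, folds to fs − 23.2 kHz = 21.4 kHz.
111.6 kHz mod fs = 22.4 kHz.
22.4 kHz > fs/2 = 22.3 kHz, folds to fs − 22.4 kHz = 22.2 kHz.
Distinct values: {11 kHz, 15.6 kHz, 21.4 kHz, 22.2 kHz}.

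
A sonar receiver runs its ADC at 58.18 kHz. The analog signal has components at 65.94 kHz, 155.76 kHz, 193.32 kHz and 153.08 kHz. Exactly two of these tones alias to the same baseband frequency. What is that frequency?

fs/2 = 29.09 kHz.
65.94 kHz mod fs = 7.76 kHz.
7.76 kHz ≤ fs/2 = 29.09 kHz, appears at 7.76 kHz.
155.76 kHz mod fs = 39.4 kHz.
39.4 kHz > fs/2 = 29.09 kHz, folds to fs − 39.4 kHz = 18.78 kHz.
193.32 kHz mod fs = 18.78 kHz.
18.78 kHz ≤ fs/2 = 29.09 kHz, appears at 18.78 kHz.
153.08 kHz mod fs = 36.72 kHz.
36.72 kHz > fs/2 = 29.09 kHz, folds to fs − 36.72 kHz = 21.46 kHz.
155.76 kHz and 193.32 kHz both map to 18.78 kHz.

18.78 kHz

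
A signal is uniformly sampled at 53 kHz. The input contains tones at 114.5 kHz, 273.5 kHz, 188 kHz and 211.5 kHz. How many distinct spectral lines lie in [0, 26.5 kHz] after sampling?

3

fs/2 = 26.5 kHz.
114.5 kHz mod fs = 8.5 kHz.
8.5 kHz ≤ fs/2 = 26.5 kHz, appears at 8.5 kHz.
273.5 kHz mod fs = 8.5 kHz.
8.5 kHz ≤ fs/2 = 26.5 kHz, appears at 8.5 kHz.
188 kHz mod fs = 29 kHz.
29 kHz > fs/2 = 26.5 kHz, folds to fs − 29 kHz = 24 kHz.
211.5 kHz mod fs = 52.5 kHz.
52.5 kHz > fs/2 = 26.5 kHz, folds to fs − 52.5 kHz = 0.5 kHz.
Distinct values: {0.5 kHz, 8.5 kHz, 24 kHz} → 3.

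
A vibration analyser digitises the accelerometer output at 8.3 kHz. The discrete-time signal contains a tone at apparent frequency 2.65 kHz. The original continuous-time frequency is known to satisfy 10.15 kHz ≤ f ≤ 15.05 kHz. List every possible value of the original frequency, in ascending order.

10.95 kHz, 13.95 kHz

Frequencies that alias to 2.65 kHz are k·fs ± 2.65 kHz for integer k ≥ 0.
k=0: 2.65 kHz.
k=1: 5.65 kHz, 10.95 kHz.
k=2: 13.95 kHz, 19.25 kHz.
k=3: 22.25 kHz, 27.55 kHz.
Within [10.15 kHz, 15.05 kHz]: 10.95 kHz, 13.95 kHz.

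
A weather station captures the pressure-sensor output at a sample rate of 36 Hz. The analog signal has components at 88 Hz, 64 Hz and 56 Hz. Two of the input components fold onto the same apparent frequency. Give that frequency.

fs/2 = 18 Hz.
88 Hz mod fs = 16 Hz.
16 Hz ≤ fs/2 = 18 Hz, appears at 16 Hz.
64 Hz mod fs = 28 Hz.
28 Hz > fs/2 = 18 Hz, folds to fs − 28 Hz = 8 Hz.
56 Hz mod fs = 20 Hz.
20 Hz > fs/2 = 18 Hz, folds to fs − 20 Hz = 16 Hz.
56 Hz and 88 Hz both map to 16 Hz.

16 Hz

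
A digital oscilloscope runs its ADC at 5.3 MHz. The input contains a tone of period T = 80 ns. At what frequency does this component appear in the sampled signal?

T = 80 ns → f = 1/T = 12.5 MHz.
12.5 MHz mod fs = 1.9 MHz.
1.9 MHz ≤ fs/2 = 2.65 MHz, appears at 1.9 MHz.

1.9 MHz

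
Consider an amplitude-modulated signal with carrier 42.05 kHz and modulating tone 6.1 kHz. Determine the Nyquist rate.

AM sidebands sit at fc ± fm = 35.95 kHz and 48.15 kHz.
Highest-frequency component: 48.15 kHz.
Nyquist rate = 2 × 48.15 kHz = 96.3 kHz.

96.3 kHz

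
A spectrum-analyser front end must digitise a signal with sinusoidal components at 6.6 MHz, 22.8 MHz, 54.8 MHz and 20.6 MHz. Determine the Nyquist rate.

109.6 MHz

Highest-frequency component: 54.8 MHz.
Nyquist rate = 2 × 54.8 MHz = 109.6 MHz.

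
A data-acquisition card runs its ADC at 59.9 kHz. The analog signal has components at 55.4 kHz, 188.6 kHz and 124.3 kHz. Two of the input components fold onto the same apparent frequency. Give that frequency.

fs/2 = 29.95 kHz.
55.4 kHz > fs/2 = 29.95 kHz, folds to fs − 55.4 kHz = 4.5 kHz.
188.6 kHz mod fs = 8.9 kHz.
8.9 kHz ≤ fs/2 = 29.95 kHz, appears at 8.9 kHz.
124.3 kHz mod fs = 4.5 kHz.
4.5 kHz ≤ fs/2 = 29.95 kHz, appears at 4.5 kHz.
55.4 kHz and 124.3 kHz both map to 4.5 kHz.

4.5 kHz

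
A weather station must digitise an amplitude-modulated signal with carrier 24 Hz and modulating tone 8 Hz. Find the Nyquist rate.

AM sidebands sit at fc ± fm = 16 Hz and 32 Hz.
Highest-frequency component: 32 Hz.
Nyquist rate = 2 × 32 Hz = 64 Hz.

64 Hz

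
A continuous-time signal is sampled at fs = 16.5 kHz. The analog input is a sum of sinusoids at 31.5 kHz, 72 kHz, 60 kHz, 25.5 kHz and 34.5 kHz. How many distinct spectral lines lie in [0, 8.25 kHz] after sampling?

fs/2 = 8.25 kHz.
31.5 kHz mod fs = 15 kHz.
15 kHz > fs/2 = 8.25 kHz, folds to fs − 15 kHz = 1.5 kHz.
72 kHz mod fs = 6 kHz.
6 kHz ≤ fs/2 = 8.25 kHz, appears at 6 kHz.
60 kHz mod fs = 10.5 kHz.
10.5 kHz > fs/2 = 8.25 kHz, folds to fs − 10.5 kHz = 6 kHz.
25.5 kHz mod fs = 9 kHz.
9 kHz > fs/2 = 8.25 kHz, folds to fs − 9 kHz = 7.5 kHz.
34.5 kHz mod fs = 1.5 kHz.
1.5 kHz ≤ fs/2 = 8.25 kHz, appears at 1.5 kHz.
Distinct values: {1.5 kHz, 6 kHz, 7.5 kHz} → 3.

3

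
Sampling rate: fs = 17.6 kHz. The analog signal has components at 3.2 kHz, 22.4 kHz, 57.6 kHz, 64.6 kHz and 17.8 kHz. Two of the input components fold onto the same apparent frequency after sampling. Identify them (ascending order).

22.4 kHz, 57.6 kHz

fs/2 = 8.8 kHz.
3.2 kHz ≤ fs/2 = 8.8 kHz, passes unchanged.
22.4 kHz mod fs = 4.8 kHz.
4.8 kHz ≤ fs/2 = 8.8 kHz, appears at 4.8 kHz.
57.6 kHz mod fs = 4.8 kHz.
4.8 kHz ≤ fs/2 = 8.8 kHz, appears at 4.8 kHz.
64.6 kHz mod fs = 11.8 kHz.
11.8 kHz > fs/2 = 8.8 kHz, folds to fs − 11.8 kHz = 5.8 kHz.
17.8 kHz mod fs = 0.2 kHz.
0.2 kHz ≤ fs/2 = 8.8 kHz, appears at 0.2 kHz.
22.4 kHz and 57.6 kHz both map to 4.8 kHz.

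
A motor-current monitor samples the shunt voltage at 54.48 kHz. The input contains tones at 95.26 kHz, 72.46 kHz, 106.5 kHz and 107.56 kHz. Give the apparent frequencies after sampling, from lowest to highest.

1.4 kHz, 2.46 kHz, 13.7 kHz, 17.98 kHz

fs/2 = 27.24 kHz.
95.26 kHz mod fs = 40.78 kHz.
40.78 kHz > fs/2 = 27.24 kHz, folds to fs − 40.78 kHz = 13.7 kHz.
72.46 kHz mod fs = 17.98 kHz.
17.98 kHz ≤ fs/2 = 27.24 kHz, appears at 17.98 kHz.
106.5 kHz mod fs = 52.02 kHz.
52.02 kHz > fs/2 = 27.24 kHz, folds to fs − 52.02 kHz = 2.46 kHz.
107.56 kHz mod fs = 53.08 kHz.
53.08 kHz > fs/2 = 27.24 kHz, folds to fs − 53.08 kHz = 1.4 kHz.
Distinct values: {1.4 kHz, 2.46 kHz, 13.7 kHz, 17.98 kHz}.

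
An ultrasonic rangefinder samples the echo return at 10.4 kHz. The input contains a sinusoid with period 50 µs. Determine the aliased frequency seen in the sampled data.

0.8 kHz

T = 50 µs → f = 1/T = 20 kHz.
20 kHz mod fs = 9.6 kHz.
9.6 kHz > fs/2 = 5.2 kHz, folds to fs − 9.6 kHz = 0.8 kHz.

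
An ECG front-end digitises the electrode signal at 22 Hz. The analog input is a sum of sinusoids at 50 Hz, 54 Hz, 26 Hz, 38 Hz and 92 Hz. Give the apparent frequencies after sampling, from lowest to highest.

4 Hz, 6 Hz, 10 Hz

fs/2 = 11 Hz.
50 Hz mod fs = 6 Hz.
6 Hz ≤ fs/2 = 11 Hz, appears at 6 Hz.
54 Hz mod fs = 10 Hz.
10 Hz ≤ fs/2 = 11 Hz, appears at 10 Hz.
26 Hz mod fs = 4 Hz.
4 Hz ≤ fs/2 = 11 Hz, appears at 4 Hz.
38 Hz mod fs = 16 Hz.
16 Hz > fs/2 = 11 Hz, folds to fs − 16 Hz = 6 Hz.
92 Hz mod fs = 4 Hz.
4 Hz ≤ fs/2 = 11 Hz, appears at 4 Hz.
Distinct values: {4 Hz, 6 Hz, 10 Hz}.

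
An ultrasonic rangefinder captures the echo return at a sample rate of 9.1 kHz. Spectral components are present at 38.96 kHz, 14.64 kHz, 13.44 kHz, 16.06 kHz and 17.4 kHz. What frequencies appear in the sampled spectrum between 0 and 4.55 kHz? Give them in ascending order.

fs/2 = 4.55 kHz.
38.96 kHz mod fs = 2.56 kHz.
2.56 kHz ≤ fs/2 = 4.55 kHz, appears at 2.56 kHz.
14.64 kHz mod fs = 5.54 kHz.
5.54 kHz > fs/2 = 4.55 kHz, folds to fs − 5.54 kHz = 3.56 kHz.
13.44 kHz mod fs = 4.34 kHz.
4.34 kHz ≤ fs/2 = 4.55 kHz, appears at 4.34 kHz.
16.06 kHz mod fs = 6.96 kHz.
6.96 kHz > fs/2 = 4.55 kHz, folds to fs − 6.96 kHz = 2.14 kHz.
17.4 kHz mod fs = 8.3 kHz.
8.3 kHz > fs/2 = 4.55 kHz, folds to fs − 8.3 kHz = 0.8 kHz.
Distinct values: {0.8 kHz, 2.14 kHz, 2.56 kHz, 3.56 kHz, 4.34 kHz}.

0.8 kHz, 2.14 kHz, 2.56 kHz, 3.56 kHz, 4.34 kHz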